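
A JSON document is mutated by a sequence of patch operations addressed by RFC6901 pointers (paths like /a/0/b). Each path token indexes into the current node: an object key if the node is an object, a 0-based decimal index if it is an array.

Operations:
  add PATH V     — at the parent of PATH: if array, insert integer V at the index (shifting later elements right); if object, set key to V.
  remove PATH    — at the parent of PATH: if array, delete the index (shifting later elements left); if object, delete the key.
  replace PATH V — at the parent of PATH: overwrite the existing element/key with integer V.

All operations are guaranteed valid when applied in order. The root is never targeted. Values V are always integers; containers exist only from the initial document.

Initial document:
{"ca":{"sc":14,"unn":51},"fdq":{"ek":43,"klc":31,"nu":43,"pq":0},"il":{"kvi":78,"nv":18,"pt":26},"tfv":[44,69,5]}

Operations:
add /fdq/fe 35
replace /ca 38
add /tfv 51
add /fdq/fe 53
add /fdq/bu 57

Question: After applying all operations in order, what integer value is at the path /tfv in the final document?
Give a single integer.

After op 1 (add /fdq/fe 35): {"ca":{"sc":14,"unn":51},"fdq":{"ek":43,"fe":35,"klc":31,"nu":43,"pq":0},"il":{"kvi":78,"nv":18,"pt":26},"tfv":[44,69,5]}
After op 2 (replace /ca 38): {"ca":38,"fdq":{"ek":43,"fe":35,"klc":31,"nu":43,"pq":0},"il":{"kvi":78,"nv":18,"pt":26},"tfv":[44,69,5]}
After op 3 (add /tfv 51): {"ca":38,"fdq":{"ek":43,"fe":35,"klc":31,"nu":43,"pq":0},"il":{"kvi":78,"nv":18,"pt":26},"tfv":51}
After op 4 (add /fdq/fe 53): {"ca":38,"fdq":{"ek":43,"fe":53,"klc":31,"nu":43,"pq":0},"il":{"kvi":78,"nv":18,"pt":26},"tfv":51}
After op 5 (add /fdq/bu 57): {"ca":38,"fdq":{"bu":57,"ek":43,"fe":53,"klc":31,"nu":43,"pq":0},"il":{"kvi":78,"nv":18,"pt":26},"tfv":51}
Value at /tfv: 51

Answer: 51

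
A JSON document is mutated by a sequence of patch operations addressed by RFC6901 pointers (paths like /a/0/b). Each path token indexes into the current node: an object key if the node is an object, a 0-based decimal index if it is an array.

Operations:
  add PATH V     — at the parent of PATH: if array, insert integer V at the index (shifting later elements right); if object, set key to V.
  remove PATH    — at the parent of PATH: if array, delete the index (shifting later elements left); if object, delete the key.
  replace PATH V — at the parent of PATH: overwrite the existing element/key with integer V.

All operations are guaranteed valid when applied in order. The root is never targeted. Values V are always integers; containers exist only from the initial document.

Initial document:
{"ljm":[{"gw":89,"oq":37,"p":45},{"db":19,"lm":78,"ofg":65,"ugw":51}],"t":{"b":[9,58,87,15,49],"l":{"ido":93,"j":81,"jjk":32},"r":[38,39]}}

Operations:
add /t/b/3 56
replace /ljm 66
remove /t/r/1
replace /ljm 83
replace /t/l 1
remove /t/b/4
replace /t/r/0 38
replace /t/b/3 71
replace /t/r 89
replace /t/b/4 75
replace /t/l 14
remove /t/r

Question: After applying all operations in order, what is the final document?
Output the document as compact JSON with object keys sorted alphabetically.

Answer: {"ljm":83,"t":{"b":[9,58,87,71,75],"l":14}}

Derivation:
After op 1 (add /t/b/3 56): {"ljm":[{"gw":89,"oq":37,"p":45},{"db":19,"lm":78,"ofg":65,"ugw":51}],"t":{"b":[9,58,87,56,15,49],"l":{"ido":93,"j":81,"jjk":32},"r":[38,39]}}
After op 2 (replace /ljm 66): {"ljm":66,"t":{"b":[9,58,87,56,15,49],"l":{"ido":93,"j":81,"jjk":32},"r":[38,39]}}
After op 3 (remove /t/r/1): {"ljm":66,"t":{"b":[9,58,87,56,15,49],"l":{"ido":93,"j":81,"jjk":32},"r":[38]}}
After op 4 (replace /ljm 83): {"ljm":83,"t":{"b":[9,58,87,56,15,49],"l":{"ido":93,"j":81,"jjk":32},"r":[38]}}
After op 5 (replace /t/l 1): {"ljm":83,"t":{"b":[9,58,87,56,15,49],"l":1,"r":[38]}}
After op 6 (remove /t/b/4): {"ljm":83,"t":{"b":[9,58,87,56,49],"l":1,"r":[38]}}
After op 7 (replace /t/r/0 38): {"ljm":83,"t":{"b":[9,58,87,56,49],"l":1,"r":[38]}}
After op 8 (replace /t/b/3 71): {"ljm":83,"t":{"b":[9,58,87,71,49],"l":1,"r":[38]}}
After op 9 (replace /t/r 89): {"ljm":83,"t":{"b":[9,58,87,71,49],"l":1,"r":89}}
After op 10 (replace /t/b/4 75): {"ljm":83,"t":{"b":[9,58,87,71,75],"l":1,"r":89}}
After op 11 (replace /t/l 14): {"ljm":83,"t":{"b":[9,58,87,71,75],"l":14,"r":89}}
After op 12 (remove /t/r): {"ljm":83,"t":{"b":[9,58,87,71,75],"l":14}}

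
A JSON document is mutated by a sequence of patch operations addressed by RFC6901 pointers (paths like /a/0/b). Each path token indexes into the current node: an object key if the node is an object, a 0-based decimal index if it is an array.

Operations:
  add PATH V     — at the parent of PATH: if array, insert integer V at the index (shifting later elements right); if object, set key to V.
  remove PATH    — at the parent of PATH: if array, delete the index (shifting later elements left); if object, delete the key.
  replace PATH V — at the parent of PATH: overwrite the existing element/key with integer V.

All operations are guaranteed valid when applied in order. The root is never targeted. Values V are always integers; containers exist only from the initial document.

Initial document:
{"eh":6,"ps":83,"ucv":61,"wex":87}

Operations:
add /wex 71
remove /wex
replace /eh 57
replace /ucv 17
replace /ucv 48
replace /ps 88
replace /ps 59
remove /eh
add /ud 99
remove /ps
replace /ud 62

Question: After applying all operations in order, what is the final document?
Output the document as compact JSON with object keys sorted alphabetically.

After op 1 (add /wex 71): {"eh":6,"ps":83,"ucv":61,"wex":71}
After op 2 (remove /wex): {"eh":6,"ps":83,"ucv":61}
After op 3 (replace /eh 57): {"eh":57,"ps":83,"ucv":61}
After op 4 (replace /ucv 17): {"eh":57,"ps":83,"ucv":17}
After op 5 (replace /ucv 48): {"eh":57,"ps":83,"ucv":48}
After op 6 (replace /ps 88): {"eh":57,"ps":88,"ucv":48}
After op 7 (replace /ps 59): {"eh":57,"ps":59,"ucv":48}
After op 8 (remove /eh): {"ps":59,"ucv":48}
After op 9 (add /ud 99): {"ps":59,"ucv":48,"ud":99}
After op 10 (remove /ps): {"ucv":48,"ud":99}
After op 11 (replace /ud 62): {"ucv":48,"ud":62}

Answer: {"ucv":48,"ud":62}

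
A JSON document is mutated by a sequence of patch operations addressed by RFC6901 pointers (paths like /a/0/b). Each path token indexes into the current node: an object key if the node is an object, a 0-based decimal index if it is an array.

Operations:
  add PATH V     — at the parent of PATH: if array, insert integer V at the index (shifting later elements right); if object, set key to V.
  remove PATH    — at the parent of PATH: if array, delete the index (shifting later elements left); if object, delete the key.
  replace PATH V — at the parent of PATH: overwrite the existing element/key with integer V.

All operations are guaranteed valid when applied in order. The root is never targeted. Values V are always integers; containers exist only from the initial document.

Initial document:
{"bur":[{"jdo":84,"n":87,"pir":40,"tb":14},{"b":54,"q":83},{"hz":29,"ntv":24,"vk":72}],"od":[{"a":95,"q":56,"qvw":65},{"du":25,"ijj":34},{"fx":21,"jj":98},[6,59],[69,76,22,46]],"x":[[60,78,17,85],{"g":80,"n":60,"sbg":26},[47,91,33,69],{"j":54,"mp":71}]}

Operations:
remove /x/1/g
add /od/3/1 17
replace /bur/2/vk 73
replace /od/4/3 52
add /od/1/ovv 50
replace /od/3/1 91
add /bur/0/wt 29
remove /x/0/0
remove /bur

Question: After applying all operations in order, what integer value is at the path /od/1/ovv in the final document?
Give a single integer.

After op 1 (remove /x/1/g): {"bur":[{"jdo":84,"n":87,"pir":40,"tb":14},{"b":54,"q":83},{"hz":29,"ntv":24,"vk":72}],"od":[{"a":95,"q":56,"qvw":65},{"du":25,"ijj":34},{"fx":21,"jj":98},[6,59],[69,76,22,46]],"x":[[60,78,17,85],{"n":60,"sbg":26},[47,91,33,69],{"j":54,"mp":71}]}
After op 2 (add /od/3/1 17): {"bur":[{"jdo":84,"n":87,"pir":40,"tb":14},{"b":54,"q":83},{"hz":29,"ntv":24,"vk":72}],"od":[{"a":95,"q":56,"qvw":65},{"du":25,"ijj":34},{"fx":21,"jj":98},[6,17,59],[69,76,22,46]],"x":[[60,78,17,85],{"n":60,"sbg":26},[47,91,33,69],{"j":54,"mp":71}]}
After op 3 (replace /bur/2/vk 73): {"bur":[{"jdo":84,"n":87,"pir":40,"tb":14},{"b":54,"q":83},{"hz":29,"ntv":24,"vk":73}],"od":[{"a":95,"q":56,"qvw":65},{"du":25,"ijj":34},{"fx":21,"jj":98},[6,17,59],[69,76,22,46]],"x":[[60,78,17,85],{"n":60,"sbg":26},[47,91,33,69],{"j":54,"mp":71}]}
After op 4 (replace /od/4/3 52): {"bur":[{"jdo":84,"n":87,"pir":40,"tb":14},{"b":54,"q":83},{"hz":29,"ntv":24,"vk":73}],"od":[{"a":95,"q":56,"qvw":65},{"du":25,"ijj":34},{"fx":21,"jj":98},[6,17,59],[69,76,22,52]],"x":[[60,78,17,85],{"n":60,"sbg":26},[47,91,33,69],{"j":54,"mp":71}]}
After op 5 (add /od/1/ovv 50): {"bur":[{"jdo":84,"n":87,"pir":40,"tb":14},{"b":54,"q":83},{"hz":29,"ntv":24,"vk":73}],"od":[{"a":95,"q":56,"qvw":65},{"du":25,"ijj":34,"ovv":50},{"fx":21,"jj":98},[6,17,59],[69,76,22,52]],"x":[[60,78,17,85],{"n":60,"sbg":26},[47,91,33,69],{"j":54,"mp":71}]}
After op 6 (replace /od/3/1 91): {"bur":[{"jdo":84,"n":87,"pir":40,"tb":14},{"b":54,"q":83},{"hz":29,"ntv":24,"vk":73}],"od":[{"a":95,"q":56,"qvw":65},{"du":25,"ijj":34,"ovv":50},{"fx":21,"jj":98},[6,91,59],[69,76,22,52]],"x":[[60,78,17,85],{"n":60,"sbg":26},[47,91,33,69],{"j":54,"mp":71}]}
After op 7 (add /bur/0/wt 29): {"bur":[{"jdo":84,"n":87,"pir":40,"tb":14,"wt":29},{"b":54,"q":83},{"hz":29,"ntv":24,"vk":73}],"od":[{"a":95,"q":56,"qvw":65},{"du":25,"ijj":34,"ovv":50},{"fx":21,"jj":98},[6,91,59],[69,76,22,52]],"x":[[60,78,17,85],{"n":60,"sbg":26},[47,91,33,69],{"j":54,"mp":71}]}
After op 8 (remove /x/0/0): {"bur":[{"jdo":84,"n":87,"pir":40,"tb":14,"wt":29},{"b":54,"q":83},{"hz":29,"ntv":24,"vk":73}],"od":[{"a":95,"q":56,"qvw":65},{"du":25,"ijj":34,"ovv":50},{"fx":21,"jj":98},[6,91,59],[69,76,22,52]],"x":[[78,17,85],{"n":60,"sbg":26},[47,91,33,69],{"j":54,"mp":71}]}
After op 9 (remove /bur): {"od":[{"a":95,"q":56,"qvw":65},{"du":25,"ijj":34,"ovv":50},{"fx":21,"jj":98},[6,91,59],[69,76,22,52]],"x":[[78,17,85],{"n":60,"sbg":26},[47,91,33,69],{"j":54,"mp":71}]}
Value at /od/1/ovv: 50

Answer: 50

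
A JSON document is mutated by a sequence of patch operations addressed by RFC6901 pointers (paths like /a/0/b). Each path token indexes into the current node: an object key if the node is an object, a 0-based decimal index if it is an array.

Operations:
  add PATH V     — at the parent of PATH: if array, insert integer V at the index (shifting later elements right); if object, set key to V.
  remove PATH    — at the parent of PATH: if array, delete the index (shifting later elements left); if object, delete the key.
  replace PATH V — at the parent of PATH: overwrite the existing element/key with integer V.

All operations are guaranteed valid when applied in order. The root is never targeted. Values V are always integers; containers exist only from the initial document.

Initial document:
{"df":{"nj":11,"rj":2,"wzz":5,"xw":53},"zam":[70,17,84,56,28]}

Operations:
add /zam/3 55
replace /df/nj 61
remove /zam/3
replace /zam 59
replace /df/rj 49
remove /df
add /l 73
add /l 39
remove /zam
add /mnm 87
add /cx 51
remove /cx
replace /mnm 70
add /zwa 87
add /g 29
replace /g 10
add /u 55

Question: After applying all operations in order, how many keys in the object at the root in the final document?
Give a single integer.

After op 1 (add /zam/3 55): {"df":{"nj":11,"rj":2,"wzz":5,"xw":53},"zam":[70,17,84,55,56,28]}
After op 2 (replace /df/nj 61): {"df":{"nj":61,"rj":2,"wzz":5,"xw":53},"zam":[70,17,84,55,56,28]}
After op 3 (remove /zam/3): {"df":{"nj":61,"rj":2,"wzz":5,"xw":53},"zam":[70,17,84,56,28]}
After op 4 (replace /zam 59): {"df":{"nj":61,"rj":2,"wzz":5,"xw":53},"zam":59}
After op 5 (replace /df/rj 49): {"df":{"nj":61,"rj":49,"wzz":5,"xw":53},"zam":59}
After op 6 (remove /df): {"zam":59}
After op 7 (add /l 73): {"l":73,"zam":59}
After op 8 (add /l 39): {"l":39,"zam":59}
After op 9 (remove /zam): {"l":39}
After op 10 (add /mnm 87): {"l":39,"mnm":87}
After op 11 (add /cx 51): {"cx":51,"l":39,"mnm":87}
After op 12 (remove /cx): {"l":39,"mnm":87}
After op 13 (replace /mnm 70): {"l":39,"mnm":70}
After op 14 (add /zwa 87): {"l":39,"mnm":70,"zwa":87}
After op 15 (add /g 29): {"g":29,"l":39,"mnm":70,"zwa":87}
After op 16 (replace /g 10): {"g":10,"l":39,"mnm":70,"zwa":87}
After op 17 (add /u 55): {"g":10,"l":39,"mnm":70,"u":55,"zwa":87}
Size at the root: 5

Answer: 5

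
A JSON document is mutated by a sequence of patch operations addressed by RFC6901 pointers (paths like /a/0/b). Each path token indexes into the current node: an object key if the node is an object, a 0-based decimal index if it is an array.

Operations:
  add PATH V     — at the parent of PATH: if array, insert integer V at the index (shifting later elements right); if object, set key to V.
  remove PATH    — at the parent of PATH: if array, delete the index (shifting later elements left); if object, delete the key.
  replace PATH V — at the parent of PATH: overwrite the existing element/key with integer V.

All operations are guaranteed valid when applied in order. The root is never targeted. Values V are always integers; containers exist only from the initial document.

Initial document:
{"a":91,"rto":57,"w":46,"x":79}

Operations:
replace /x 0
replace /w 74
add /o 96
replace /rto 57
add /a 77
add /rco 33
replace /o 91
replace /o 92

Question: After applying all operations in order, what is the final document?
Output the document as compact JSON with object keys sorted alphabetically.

Answer: {"a":77,"o":92,"rco":33,"rto":57,"w":74,"x":0}

Derivation:
After op 1 (replace /x 0): {"a":91,"rto":57,"w":46,"x":0}
After op 2 (replace /w 74): {"a":91,"rto":57,"w":74,"x":0}
After op 3 (add /o 96): {"a":91,"o":96,"rto":57,"w":74,"x":0}
After op 4 (replace /rto 57): {"a":91,"o":96,"rto":57,"w":74,"x":0}
After op 5 (add /a 77): {"a":77,"o":96,"rto":57,"w":74,"x":0}
After op 6 (add /rco 33): {"a":77,"o":96,"rco":33,"rto":57,"w":74,"x":0}
After op 7 (replace /o 91): {"a":77,"o":91,"rco":33,"rto":57,"w":74,"x":0}
After op 8 (replace /o 92): {"a":77,"o":92,"rco":33,"rto":57,"w":74,"x":0}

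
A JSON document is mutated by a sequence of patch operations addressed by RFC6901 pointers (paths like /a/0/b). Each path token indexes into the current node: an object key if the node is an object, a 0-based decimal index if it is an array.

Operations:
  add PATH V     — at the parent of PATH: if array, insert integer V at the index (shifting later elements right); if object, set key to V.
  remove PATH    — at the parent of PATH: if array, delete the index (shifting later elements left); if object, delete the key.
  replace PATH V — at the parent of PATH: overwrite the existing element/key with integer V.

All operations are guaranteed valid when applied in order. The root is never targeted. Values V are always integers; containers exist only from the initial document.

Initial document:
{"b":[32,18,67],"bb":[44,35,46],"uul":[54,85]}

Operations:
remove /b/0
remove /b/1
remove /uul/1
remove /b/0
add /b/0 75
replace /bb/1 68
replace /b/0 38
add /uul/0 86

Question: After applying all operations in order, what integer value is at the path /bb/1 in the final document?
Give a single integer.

Answer: 68

Derivation:
After op 1 (remove /b/0): {"b":[18,67],"bb":[44,35,46],"uul":[54,85]}
After op 2 (remove /b/1): {"b":[18],"bb":[44,35,46],"uul":[54,85]}
After op 3 (remove /uul/1): {"b":[18],"bb":[44,35,46],"uul":[54]}
After op 4 (remove /b/0): {"b":[],"bb":[44,35,46],"uul":[54]}
After op 5 (add /b/0 75): {"b":[75],"bb":[44,35,46],"uul":[54]}
After op 6 (replace /bb/1 68): {"b":[75],"bb":[44,68,46],"uul":[54]}
After op 7 (replace /b/0 38): {"b":[38],"bb":[44,68,46],"uul":[54]}
After op 8 (add /uul/0 86): {"b":[38],"bb":[44,68,46],"uul":[86,54]}
Value at /bb/1: 68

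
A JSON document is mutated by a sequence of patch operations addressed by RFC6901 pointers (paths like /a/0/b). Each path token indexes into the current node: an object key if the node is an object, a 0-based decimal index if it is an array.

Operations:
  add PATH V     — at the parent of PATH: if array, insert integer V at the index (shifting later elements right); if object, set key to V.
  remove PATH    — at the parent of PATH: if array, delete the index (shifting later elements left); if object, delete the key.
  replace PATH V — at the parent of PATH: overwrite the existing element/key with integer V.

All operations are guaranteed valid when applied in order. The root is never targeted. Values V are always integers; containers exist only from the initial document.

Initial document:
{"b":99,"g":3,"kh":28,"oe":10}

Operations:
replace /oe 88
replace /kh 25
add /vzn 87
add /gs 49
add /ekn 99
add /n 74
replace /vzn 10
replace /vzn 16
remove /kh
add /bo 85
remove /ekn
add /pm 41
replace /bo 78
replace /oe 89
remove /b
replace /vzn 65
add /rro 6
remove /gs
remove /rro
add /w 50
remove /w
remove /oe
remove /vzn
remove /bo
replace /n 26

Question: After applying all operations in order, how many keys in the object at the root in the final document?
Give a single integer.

Answer: 3

Derivation:
After op 1 (replace /oe 88): {"b":99,"g":3,"kh":28,"oe":88}
After op 2 (replace /kh 25): {"b":99,"g":3,"kh":25,"oe":88}
After op 3 (add /vzn 87): {"b":99,"g":3,"kh":25,"oe":88,"vzn":87}
After op 4 (add /gs 49): {"b":99,"g":3,"gs":49,"kh":25,"oe":88,"vzn":87}
After op 5 (add /ekn 99): {"b":99,"ekn":99,"g":3,"gs":49,"kh":25,"oe":88,"vzn":87}
After op 6 (add /n 74): {"b":99,"ekn":99,"g":3,"gs":49,"kh":25,"n":74,"oe":88,"vzn":87}
After op 7 (replace /vzn 10): {"b":99,"ekn":99,"g":3,"gs":49,"kh":25,"n":74,"oe":88,"vzn":10}
After op 8 (replace /vzn 16): {"b":99,"ekn":99,"g":3,"gs":49,"kh":25,"n":74,"oe":88,"vzn":16}
After op 9 (remove /kh): {"b":99,"ekn":99,"g":3,"gs":49,"n":74,"oe":88,"vzn":16}
After op 10 (add /bo 85): {"b":99,"bo":85,"ekn":99,"g":3,"gs":49,"n":74,"oe":88,"vzn":16}
After op 11 (remove /ekn): {"b":99,"bo":85,"g":3,"gs":49,"n":74,"oe":88,"vzn":16}
After op 12 (add /pm 41): {"b":99,"bo":85,"g":3,"gs":49,"n":74,"oe":88,"pm":41,"vzn":16}
After op 13 (replace /bo 78): {"b":99,"bo":78,"g":3,"gs":49,"n":74,"oe":88,"pm":41,"vzn":16}
After op 14 (replace /oe 89): {"b":99,"bo":78,"g":3,"gs":49,"n":74,"oe":89,"pm":41,"vzn":16}
After op 15 (remove /b): {"bo":78,"g":3,"gs":49,"n":74,"oe":89,"pm":41,"vzn":16}
After op 16 (replace /vzn 65): {"bo":78,"g":3,"gs":49,"n":74,"oe":89,"pm":41,"vzn":65}
After op 17 (add /rro 6): {"bo":78,"g":3,"gs":49,"n":74,"oe":89,"pm":41,"rro":6,"vzn":65}
After op 18 (remove /gs): {"bo":78,"g":3,"n":74,"oe":89,"pm":41,"rro":6,"vzn":65}
After op 19 (remove /rro): {"bo":78,"g":3,"n":74,"oe":89,"pm":41,"vzn":65}
After op 20 (add /w 50): {"bo":78,"g":3,"n":74,"oe":89,"pm":41,"vzn":65,"w":50}
After op 21 (remove /w): {"bo":78,"g":3,"n":74,"oe":89,"pm":41,"vzn":65}
After op 22 (remove /oe): {"bo":78,"g":3,"n":74,"pm":41,"vzn":65}
After op 23 (remove /vzn): {"bo":78,"g":3,"n":74,"pm":41}
After op 24 (remove /bo): {"g":3,"n":74,"pm":41}
After op 25 (replace /n 26): {"g":3,"n":26,"pm":41}
Size at the root: 3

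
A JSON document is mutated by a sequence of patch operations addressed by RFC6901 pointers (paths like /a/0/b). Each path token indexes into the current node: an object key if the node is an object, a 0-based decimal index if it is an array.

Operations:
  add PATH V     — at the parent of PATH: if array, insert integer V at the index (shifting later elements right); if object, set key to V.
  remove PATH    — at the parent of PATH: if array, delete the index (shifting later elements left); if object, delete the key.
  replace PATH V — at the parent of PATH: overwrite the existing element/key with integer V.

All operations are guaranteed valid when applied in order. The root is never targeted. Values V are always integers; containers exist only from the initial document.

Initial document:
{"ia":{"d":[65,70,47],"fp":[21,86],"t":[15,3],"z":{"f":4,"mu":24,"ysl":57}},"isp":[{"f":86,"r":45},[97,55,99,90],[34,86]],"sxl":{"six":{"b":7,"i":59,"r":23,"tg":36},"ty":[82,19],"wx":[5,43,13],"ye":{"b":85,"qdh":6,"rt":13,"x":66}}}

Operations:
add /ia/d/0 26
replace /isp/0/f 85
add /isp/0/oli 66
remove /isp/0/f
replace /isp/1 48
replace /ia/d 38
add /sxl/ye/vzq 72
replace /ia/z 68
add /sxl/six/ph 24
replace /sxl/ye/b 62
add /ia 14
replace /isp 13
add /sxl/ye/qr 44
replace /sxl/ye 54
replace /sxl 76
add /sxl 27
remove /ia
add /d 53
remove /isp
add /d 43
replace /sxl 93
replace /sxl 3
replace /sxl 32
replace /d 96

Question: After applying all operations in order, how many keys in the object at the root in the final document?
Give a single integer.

Answer: 2

Derivation:
After op 1 (add /ia/d/0 26): {"ia":{"d":[26,65,70,47],"fp":[21,86],"t":[15,3],"z":{"f":4,"mu":24,"ysl":57}},"isp":[{"f":86,"r":45},[97,55,99,90],[34,86]],"sxl":{"six":{"b":7,"i":59,"r":23,"tg":36},"ty":[82,19],"wx":[5,43,13],"ye":{"b":85,"qdh":6,"rt":13,"x":66}}}
After op 2 (replace /isp/0/f 85): {"ia":{"d":[26,65,70,47],"fp":[21,86],"t":[15,3],"z":{"f":4,"mu":24,"ysl":57}},"isp":[{"f":85,"r":45},[97,55,99,90],[34,86]],"sxl":{"six":{"b":7,"i":59,"r":23,"tg":36},"ty":[82,19],"wx":[5,43,13],"ye":{"b":85,"qdh":6,"rt":13,"x":66}}}
After op 3 (add /isp/0/oli 66): {"ia":{"d":[26,65,70,47],"fp":[21,86],"t":[15,3],"z":{"f":4,"mu":24,"ysl":57}},"isp":[{"f":85,"oli":66,"r":45},[97,55,99,90],[34,86]],"sxl":{"six":{"b":7,"i":59,"r":23,"tg":36},"ty":[82,19],"wx":[5,43,13],"ye":{"b":85,"qdh":6,"rt":13,"x":66}}}
After op 4 (remove /isp/0/f): {"ia":{"d":[26,65,70,47],"fp":[21,86],"t":[15,3],"z":{"f":4,"mu":24,"ysl":57}},"isp":[{"oli":66,"r":45},[97,55,99,90],[34,86]],"sxl":{"six":{"b":7,"i":59,"r":23,"tg":36},"ty":[82,19],"wx":[5,43,13],"ye":{"b":85,"qdh":6,"rt":13,"x":66}}}
After op 5 (replace /isp/1 48): {"ia":{"d":[26,65,70,47],"fp":[21,86],"t":[15,3],"z":{"f":4,"mu":24,"ysl":57}},"isp":[{"oli":66,"r":45},48,[34,86]],"sxl":{"six":{"b":7,"i":59,"r":23,"tg":36},"ty":[82,19],"wx":[5,43,13],"ye":{"b":85,"qdh":6,"rt":13,"x":66}}}
After op 6 (replace /ia/d 38): {"ia":{"d":38,"fp":[21,86],"t":[15,3],"z":{"f":4,"mu":24,"ysl":57}},"isp":[{"oli":66,"r":45},48,[34,86]],"sxl":{"six":{"b":7,"i":59,"r":23,"tg":36},"ty":[82,19],"wx":[5,43,13],"ye":{"b":85,"qdh":6,"rt":13,"x":66}}}
After op 7 (add /sxl/ye/vzq 72): {"ia":{"d":38,"fp":[21,86],"t":[15,3],"z":{"f":4,"mu":24,"ysl":57}},"isp":[{"oli":66,"r":45},48,[34,86]],"sxl":{"six":{"b":7,"i":59,"r":23,"tg":36},"ty":[82,19],"wx":[5,43,13],"ye":{"b":85,"qdh":6,"rt":13,"vzq":72,"x":66}}}
After op 8 (replace /ia/z 68): {"ia":{"d":38,"fp":[21,86],"t":[15,3],"z":68},"isp":[{"oli":66,"r":45},48,[34,86]],"sxl":{"six":{"b":7,"i":59,"r":23,"tg":36},"ty":[82,19],"wx":[5,43,13],"ye":{"b":85,"qdh":6,"rt":13,"vzq":72,"x":66}}}
After op 9 (add /sxl/six/ph 24): {"ia":{"d":38,"fp":[21,86],"t":[15,3],"z":68},"isp":[{"oli":66,"r":45},48,[34,86]],"sxl":{"six":{"b":7,"i":59,"ph":24,"r":23,"tg":36},"ty":[82,19],"wx":[5,43,13],"ye":{"b":85,"qdh":6,"rt":13,"vzq":72,"x":66}}}
After op 10 (replace /sxl/ye/b 62): {"ia":{"d":38,"fp":[21,86],"t":[15,3],"z":68},"isp":[{"oli":66,"r":45},48,[34,86]],"sxl":{"six":{"b":7,"i":59,"ph":24,"r":23,"tg":36},"ty":[82,19],"wx":[5,43,13],"ye":{"b":62,"qdh":6,"rt":13,"vzq":72,"x":66}}}
After op 11 (add /ia 14): {"ia":14,"isp":[{"oli":66,"r":45},48,[34,86]],"sxl":{"six":{"b":7,"i":59,"ph":24,"r":23,"tg":36},"ty":[82,19],"wx":[5,43,13],"ye":{"b":62,"qdh":6,"rt":13,"vzq":72,"x":66}}}
After op 12 (replace /isp 13): {"ia":14,"isp":13,"sxl":{"six":{"b":7,"i":59,"ph":24,"r":23,"tg":36},"ty":[82,19],"wx":[5,43,13],"ye":{"b":62,"qdh":6,"rt":13,"vzq":72,"x":66}}}
After op 13 (add /sxl/ye/qr 44): {"ia":14,"isp":13,"sxl":{"six":{"b":7,"i":59,"ph":24,"r":23,"tg":36},"ty":[82,19],"wx":[5,43,13],"ye":{"b":62,"qdh":6,"qr":44,"rt":13,"vzq":72,"x":66}}}
After op 14 (replace /sxl/ye 54): {"ia":14,"isp":13,"sxl":{"six":{"b":7,"i":59,"ph":24,"r":23,"tg":36},"ty":[82,19],"wx":[5,43,13],"ye":54}}
After op 15 (replace /sxl 76): {"ia":14,"isp":13,"sxl":76}
After op 16 (add /sxl 27): {"ia":14,"isp":13,"sxl":27}
After op 17 (remove /ia): {"isp":13,"sxl":27}
After op 18 (add /d 53): {"d":53,"isp":13,"sxl":27}
After op 19 (remove /isp): {"d":53,"sxl":27}
After op 20 (add /d 43): {"d":43,"sxl":27}
After op 21 (replace /sxl 93): {"d":43,"sxl":93}
After op 22 (replace /sxl 3): {"d":43,"sxl":3}
After op 23 (replace /sxl 32): {"d":43,"sxl":32}
After op 24 (replace /d 96): {"d":96,"sxl":32}
Size at the root: 2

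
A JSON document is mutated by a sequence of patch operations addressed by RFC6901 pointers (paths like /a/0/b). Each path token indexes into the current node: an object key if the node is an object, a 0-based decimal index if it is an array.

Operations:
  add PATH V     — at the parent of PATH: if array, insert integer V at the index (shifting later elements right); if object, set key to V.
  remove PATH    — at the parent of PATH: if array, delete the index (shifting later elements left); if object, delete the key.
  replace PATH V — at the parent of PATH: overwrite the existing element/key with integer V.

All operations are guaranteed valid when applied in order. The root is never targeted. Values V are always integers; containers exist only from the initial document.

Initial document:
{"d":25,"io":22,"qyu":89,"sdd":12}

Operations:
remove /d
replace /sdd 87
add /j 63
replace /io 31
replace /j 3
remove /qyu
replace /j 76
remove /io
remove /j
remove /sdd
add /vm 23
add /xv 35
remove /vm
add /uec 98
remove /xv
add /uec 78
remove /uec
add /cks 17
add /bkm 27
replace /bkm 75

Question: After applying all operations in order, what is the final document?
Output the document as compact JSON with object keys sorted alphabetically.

Answer: {"bkm":75,"cks":17}

Derivation:
After op 1 (remove /d): {"io":22,"qyu":89,"sdd":12}
After op 2 (replace /sdd 87): {"io":22,"qyu":89,"sdd":87}
After op 3 (add /j 63): {"io":22,"j":63,"qyu":89,"sdd":87}
After op 4 (replace /io 31): {"io":31,"j":63,"qyu":89,"sdd":87}
After op 5 (replace /j 3): {"io":31,"j":3,"qyu":89,"sdd":87}
After op 6 (remove /qyu): {"io":31,"j":3,"sdd":87}
After op 7 (replace /j 76): {"io":31,"j":76,"sdd":87}
After op 8 (remove /io): {"j":76,"sdd":87}
After op 9 (remove /j): {"sdd":87}
After op 10 (remove /sdd): {}
After op 11 (add /vm 23): {"vm":23}
After op 12 (add /xv 35): {"vm":23,"xv":35}
After op 13 (remove /vm): {"xv":35}
After op 14 (add /uec 98): {"uec":98,"xv":35}
After op 15 (remove /xv): {"uec":98}
After op 16 (add /uec 78): {"uec":78}
After op 17 (remove /uec): {}
After op 18 (add /cks 17): {"cks":17}
After op 19 (add /bkm 27): {"bkm":27,"cks":17}
After op 20 (replace /bkm 75): {"bkm":75,"cks":17}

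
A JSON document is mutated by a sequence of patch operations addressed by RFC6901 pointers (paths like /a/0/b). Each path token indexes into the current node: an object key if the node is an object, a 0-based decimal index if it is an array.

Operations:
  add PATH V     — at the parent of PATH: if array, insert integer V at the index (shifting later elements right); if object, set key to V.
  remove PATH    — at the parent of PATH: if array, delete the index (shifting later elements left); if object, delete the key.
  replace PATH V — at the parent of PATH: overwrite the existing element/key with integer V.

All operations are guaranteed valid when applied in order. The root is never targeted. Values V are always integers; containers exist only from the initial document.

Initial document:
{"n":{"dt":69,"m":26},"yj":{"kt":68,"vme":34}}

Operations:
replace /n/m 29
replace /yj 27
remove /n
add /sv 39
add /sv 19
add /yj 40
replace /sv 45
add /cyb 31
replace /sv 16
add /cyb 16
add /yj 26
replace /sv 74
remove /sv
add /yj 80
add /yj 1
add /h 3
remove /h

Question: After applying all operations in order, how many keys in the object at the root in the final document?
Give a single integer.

Answer: 2

Derivation:
After op 1 (replace /n/m 29): {"n":{"dt":69,"m":29},"yj":{"kt":68,"vme":34}}
After op 2 (replace /yj 27): {"n":{"dt":69,"m":29},"yj":27}
After op 3 (remove /n): {"yj":27}
After op 4 (add /sv 39): {"sv":39,"yj":27}
After op 5 (add /sv 19): {"sv":19,"yj":27}
After op 6 (add /yj 40): {"sv":19,"yj":40}
After op 7 (replace /sv 45): {"sv":45,"yj":40}
After op 8 (add /cyb 31): {"cyb":31,"sv":45,"yj":40}
After op 9 (replace /sv 16): {"cyb":31,"sv":16,"yj":40}
After op 10 (add /cyb 16): {"cyb":16,"sv":16,"yj":40}
After op 11 (add /yj 26): {"cyb":16,"sv":16,"yj":26}
After op 12 (replace /sv 74): {"cyb":16,"sv":74,"yj":26}
After op 13 (remove /sv): {"cyb":16,"yj":26}
After op 14 (add /yj 80): {"cyb":16,"yj":80}
After op 15 (add /yj 1): {"cyb":16,"yj":1}
After op 16 (add /h 3): {"cyb":16,"h":3,"yj":1}
After op 17 (remove /h): {"cyb":16,"yj":1}
Size at the root: 2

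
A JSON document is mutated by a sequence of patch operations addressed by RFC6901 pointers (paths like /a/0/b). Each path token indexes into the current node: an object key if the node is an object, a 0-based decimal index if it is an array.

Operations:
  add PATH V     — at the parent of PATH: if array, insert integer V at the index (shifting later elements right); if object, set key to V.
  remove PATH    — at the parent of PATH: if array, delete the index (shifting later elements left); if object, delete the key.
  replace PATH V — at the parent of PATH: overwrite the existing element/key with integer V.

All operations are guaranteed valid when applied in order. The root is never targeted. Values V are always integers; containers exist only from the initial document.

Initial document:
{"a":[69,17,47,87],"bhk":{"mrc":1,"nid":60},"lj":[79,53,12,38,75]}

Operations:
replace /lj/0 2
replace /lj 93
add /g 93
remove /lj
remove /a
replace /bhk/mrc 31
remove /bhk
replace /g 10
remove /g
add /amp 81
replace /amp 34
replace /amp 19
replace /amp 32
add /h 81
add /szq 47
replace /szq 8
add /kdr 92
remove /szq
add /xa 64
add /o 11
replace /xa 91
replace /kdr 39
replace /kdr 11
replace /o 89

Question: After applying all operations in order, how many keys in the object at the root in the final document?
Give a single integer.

After op 1 (replace /lj/0 2): {"a":[69,17,47,87],"bhk":{"mrc":1,"nid":60},"lj":[2,53,12,38,75]}
After op 2 (replace /lj 93): {"a":[69,17,47,87],"bhk":{"mrc":1,"nid":60},"lj":93}
After op 3 (add /g 93): {"a":[69,17,47,87],"bhk":{"mrc":1,"nid":60},"g":93,"lj":93}
After op 4 (remove /lj): {"a":[69,17,47,87],"bhk":{"mrc":1,"nid":60},"g":93}
After op 5 (remove /a): {"bhk":{"mrc":1,"nid":60},"g":93}
After op 6 (replace /bhk/mrc 31): {"bhk":{"mrc":31,"nid":60},"g":93}
After op 7 (remove /bhk): {"g":93}
After op 8 (replace /g 10): {"g":10}
After op 9 (remove /g): {}
After op 10 (add /amp 81): {"amp":81}
After op 11 (replace /amp 34): {"amp":34}
After op 12 (replace /amp 19): {"amp":19}
After op 13 (replace /amp 32): {"amp":32}
After op 14 (add /h 81): {"amp":32,"h":81}
After op 15 (add /szq 47): {"amp":32,"h":81,"szq":47}
After op 16 (replace /szq 8): {"amp":32,"h":81,"szq":8}
After op 17 (add /kdr 92): {"amp":32,"h":81,"kdr":92,"szq":8}
After op 18 (remove /szq): {"amp":32,"h":81,"kdr":92}
After op 19 (add /xa 64): {"amp":32,"h":81,"kdr":92,"xa":64}
After op 20 (add /o 11): {"amp":32,"h":81,"kdr":92,"o":11,"xa":64}
After op 21 (replace /xa 91): {"amp":32,"h":81,"kdr":92,"o":11,"xa":91}
After op 22 (replace /kdr 39): {"amp":32,"h":81,"kdr":39,"o":11,"xa":91}
After op 23 (replace /kdr 11): {"amp":32,"h":81,"kdr":11,"o":11,"xa":91}
After op 24 (replace /o 89): {"amp":32,"h":81,"kdr":11,"o":89,"xa":91}
Size at the root: 5

Answer: 5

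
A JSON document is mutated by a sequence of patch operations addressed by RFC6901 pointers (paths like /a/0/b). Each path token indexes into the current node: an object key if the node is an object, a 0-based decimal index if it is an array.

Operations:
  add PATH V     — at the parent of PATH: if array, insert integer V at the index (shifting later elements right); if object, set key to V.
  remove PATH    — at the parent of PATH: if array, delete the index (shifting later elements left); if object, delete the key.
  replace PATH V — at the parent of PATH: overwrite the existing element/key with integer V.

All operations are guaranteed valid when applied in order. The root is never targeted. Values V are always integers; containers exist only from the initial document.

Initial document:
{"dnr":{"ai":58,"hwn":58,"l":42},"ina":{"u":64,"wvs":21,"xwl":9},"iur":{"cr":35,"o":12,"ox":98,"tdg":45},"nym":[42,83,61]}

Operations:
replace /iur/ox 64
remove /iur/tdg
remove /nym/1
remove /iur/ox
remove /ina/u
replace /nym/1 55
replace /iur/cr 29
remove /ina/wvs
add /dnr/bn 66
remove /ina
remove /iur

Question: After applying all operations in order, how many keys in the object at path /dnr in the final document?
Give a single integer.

Answer: 4

Derivation:
After op 1 (replace /iur/ox 64): {"dnr":{"ai":58,"hwn":58,"l":42},"ina":{"u":64,"wvs":21,"xwl":9},"iur":{"cr":35,"o":12,"ox":64,"tdg":45},"nym":[42,83,61]}
After op 2 (remove /iur/tdg): {"dnr":{"ai":58,"hwn":58,"l":42},"ina":{"u":64,"wvs":21,"xwl":9},"iur":{"cr":35,"o":12,"ox":64},"nym":[42,83,61]}
After op 3 (remove /nym/1): {"dnr":{"ai":58,"hwn":58,"l":42},"ina":{"u":64,"wvs":21,"xwl":9},"iur":{"cr":35,"o":12,"ox":64},"nym":[42,61]}
After op 4 (remove /iur/ox): {"dnr":{"ai":58,"hwn":58,"l":42},"ina":{"u":64,"wvs":21,"xwl":9},"iur":{"cr":35,"o":12},"nym":[42,61]}
After op 5 (remove /ina/u): {"dnr":{"ai":58,"hwn":58,"l":42},"ina":{"wvs":21,"xwl":9},"iur":{"cr":35,"o":12},"nym":[42,61]}
After op 6 (replace /nym/1 55): {"dnr":{"ai":58,"hwn":58,"l":42},"ina":{"wvs":21,"xwl":9},"iur":{"cr":35,"o":12},"nym":[42,55]}
After op 7 (replace /iur/cr 29): {"dnr":{"ai":58,"hwn":58,"l":42},"ina":{"wvs":21,"xwl":9},"iur":{"cr":29,"o":12},"nym":[42,55]}
After op 8 (remove /ina/wvs): {"dnr":{"ai":58,"hwn":58,"l":42},"ina":{"xwl":9},"iur":{"cr":29,"o":12},"nym":[42,55]}
After op 9 (add /dnr/bn 66): {"dnr":{"ai":58,"bn":66,"hwn":58,"l":42},"ina":{"xwl":9},"iur":{"cr":29,"o":12},"nym":[42,55]}
After op 10 (remove /ina): {"dnr":{"ai":58,"bn":66,"hwn":58,"l":42},"iur":{"cr":29,"o":12},"nym":[42,55]}
After op 11 (remove /iur): {"dnr":{"ai":58,"bn":66,"hwn":58,"l":42},"nym":[42,55]}
Size at path /dnr: 4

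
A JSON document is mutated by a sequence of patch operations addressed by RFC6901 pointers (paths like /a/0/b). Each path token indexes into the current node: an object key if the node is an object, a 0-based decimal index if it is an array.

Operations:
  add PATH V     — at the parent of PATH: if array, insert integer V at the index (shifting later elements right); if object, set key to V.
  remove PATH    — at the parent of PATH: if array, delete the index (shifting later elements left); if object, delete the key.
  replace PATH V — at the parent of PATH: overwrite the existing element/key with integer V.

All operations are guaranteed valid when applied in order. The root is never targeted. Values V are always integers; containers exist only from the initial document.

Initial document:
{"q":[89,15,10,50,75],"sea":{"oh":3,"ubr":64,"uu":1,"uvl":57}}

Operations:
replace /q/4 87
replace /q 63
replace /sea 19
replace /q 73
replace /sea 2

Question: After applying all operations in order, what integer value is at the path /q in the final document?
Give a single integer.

Answer: 73

Derivation:
After op 1 (replace /q/4 87): {"q":[89,15,10,50,87],"sea":{"oh":3,"ubr":64,"uu":1,"uvl":57}}
After op 2 (replace /q 63): {"q":63,"sea":{"oh":3,"ubr":64,"uu":1,"uvl":57}}
After op 3 (replace /sea 19): {"q":63,"sea":19}
After op 4 (replace /q 73): {"q":73,"sea":19}
After op 5 (replace /sea 2): {"q":73,"sea":2}
Value at /q: 73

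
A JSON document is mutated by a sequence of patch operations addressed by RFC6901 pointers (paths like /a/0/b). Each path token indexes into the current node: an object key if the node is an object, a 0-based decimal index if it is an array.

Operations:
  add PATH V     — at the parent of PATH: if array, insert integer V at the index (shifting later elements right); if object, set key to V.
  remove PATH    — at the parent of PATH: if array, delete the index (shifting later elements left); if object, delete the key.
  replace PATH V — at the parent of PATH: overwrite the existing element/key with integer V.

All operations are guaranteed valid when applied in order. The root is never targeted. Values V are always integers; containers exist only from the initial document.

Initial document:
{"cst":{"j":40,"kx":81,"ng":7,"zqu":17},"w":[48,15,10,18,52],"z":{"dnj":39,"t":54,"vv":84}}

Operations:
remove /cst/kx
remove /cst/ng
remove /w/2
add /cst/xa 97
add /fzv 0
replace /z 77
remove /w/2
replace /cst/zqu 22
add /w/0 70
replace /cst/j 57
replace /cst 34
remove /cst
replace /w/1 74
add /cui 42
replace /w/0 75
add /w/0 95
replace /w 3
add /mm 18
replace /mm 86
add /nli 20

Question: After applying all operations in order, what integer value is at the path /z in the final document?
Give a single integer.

After op 1 (remove /cst/kx): {"cst":{"j":40,"ng":7,"zqu":17},"w":[48,15,10,18,52],"z":{"dnj":39,"t":54,"vv":84}}
After op 2 (remove /cst/ng): {"cst":{"j":40,"zqu":17},"w":[48,15,10,18,52],"z":{"dnj":39,"t":54,"vv":84}}
After op 3 (remove /w/2): {"cst":{"j":40,"zqu":17},"w":[48,15,18,52],"z":{"dnj":39,"t":54,"vv":84}}
After op 4 (add /cst/xa 97): {"cst":{"j":40,"xa":97,"zqu":17},"w":[48,15,18,52],"z":{"dnj":39,"t":54,"vv":84}}
After op 5 (add /fzv 0): {"cst":{"j":40,"xa":97,"zqu":17},"fzv":0,"w":[48,15,18,52],"z":{"dnj":39,"t":54,"vv":84}}
After op 6 (replace /z 77): {"cst":{"j":40,"xa":97,"zqu":17},"fzv":0,"w":[48,15,18,52],"z":77}
After op 7 (remove /w/2): {"cst":{"j":40,"xa":97,"zqu":17},"fzv":0,"w":[48,15,52],"z":77}
After op 8 (replace /cst/zqu 22): {"cst":{"j":40,"xa":97,"zqu":22},"fzv":0,"w":[48,15,52],"z":77}
After op 9 (add /w/0 70): {"cst":{"j":40,"xa":97,"zqu":22},"fzv":0,"w":[70,48,15,52],"z":77}
After op 10 (replace /cst/j 57): {"cst":{"j":57,"xa":97,"zqu":22},"fzv":0,"w":[70,48,15,52],"z":77}
After op 11 (replace /cst 34): {"cst":34,"fzv":0,"w":[70,48,15,52],"z":77}
After op 12 (remove /cst): {"fzv":0,"w":[70,48,15,52],"z":77}
After op 13 (replace /w/1 74): {"fzv":0,"w":[70,74,15,52],"z":77}
After op 14 (add /cui 42): {"cui":42,"fzv":0,"w":[70,74,15,52],"z":77}
After op 15 (replace /w/0 75): {"cui":42,"fzv":0,"w":[75,74,15,52],"z":77}
After op 16 (add /w/0 95): {"cui":42,"fzv":0,"w":[95,75,74,15,52],"z":77}
After op 17 (replace /w 3): {"cui":42,"fzv":0,"w":3,"z":77}
After op 18 (add /mm 18): {"cui":42,"fzv":0,"mm":18,"w":3,"z":77}
After op 19 (replace /mm 86): {"cui":42,"fzv":0,"mm":86,"w":3,"z":77}
After op 20 (add /nli 20): {"cui":42,"fzv":0,"mm":86,"nli":20,"w":3,"z":77}
Value at /z: 77

Answer: 77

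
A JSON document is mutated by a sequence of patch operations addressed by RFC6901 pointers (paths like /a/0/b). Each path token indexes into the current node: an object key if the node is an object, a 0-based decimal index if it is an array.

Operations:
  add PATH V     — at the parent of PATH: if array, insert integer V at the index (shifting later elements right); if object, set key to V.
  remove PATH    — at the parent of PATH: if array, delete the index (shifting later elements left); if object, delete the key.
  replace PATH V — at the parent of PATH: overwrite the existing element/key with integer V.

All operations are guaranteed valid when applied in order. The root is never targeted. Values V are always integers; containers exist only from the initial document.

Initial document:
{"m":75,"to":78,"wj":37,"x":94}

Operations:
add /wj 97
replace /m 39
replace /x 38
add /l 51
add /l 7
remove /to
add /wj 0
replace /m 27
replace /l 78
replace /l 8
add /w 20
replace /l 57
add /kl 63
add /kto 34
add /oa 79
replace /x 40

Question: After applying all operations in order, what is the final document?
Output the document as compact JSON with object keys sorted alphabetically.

After op 1 (add /wj 97): {"m":75,"to":78,"wj":97,"x":94}
After op 2 (replace /m 39): {"m":39,"to":78,"wj":97,"x":94}
After op 3 (replace /x 38): {"m":39,"to":78,"wj":97,"x":38}
After op 4 (add /l 51): {"l":51,"m":39,"to":78,"wj":97,"x":38}
After op 5 (add /l 7): {"l":7,"m":39,"to":78,"wj":97,"x":38}
After op 6 (remove /to): {"l":7,"m":39,"wj":97,"x":38}
After op 7 (add /wj 0): {"l":7,"m":39,"wj":0,"x":38}
After op 8 (replace /m 27): {"l":7,"m":27,"wj":0,"x":38}
After op 9 (replace /l 78): {"l":78,"m":27,"wj":0,"x":38}
After op 10 (replace /l 8): {"l":8,"m":27,"wj":0,"x":38}
After op 11 (add /w 20): {"l":8,"m":27,"w":20,"wj":0,"x":38}
After op 12 (replace /l 57): {"l":57,"m":27,"w":20,"wj":0,"x":38}
After op 13 (add /kl 63): {"kl":63,"l":57,"m":27,"w":20,"wj":0,"x":38}
After op 14 (add /kto 34): {"kl":63,"kto":34,"l":57,"m":27,"w":20,"wj":0,"x":38}
After op 15 (add /oa 79): {"kl":63,"kto":34,"l":57,"m":27,"oa":79,"w":20,"wj":0,"x":38}
After op 16 (replace /x 40): {"kl":63,"kto":34,"l":57,"m":27,"oa":79,"w":20,"wj":0,"x":40}

Answer: {"kl":63,"kto":34,"l":57,"m":27,"oa":79,"w":20,"wj":0,"x":40}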